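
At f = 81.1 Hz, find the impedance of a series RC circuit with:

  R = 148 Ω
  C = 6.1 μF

Step 1 — Angular frequency: ω = 2π·f = 2π·81.1 = 509.6 rad/s.
Step 2 — Component impedances:
  R: Z = R = 148 Ω
  C: Z = 1/(jωC) = -j/(ω·C) = 0 - j321.7 Ω
Step 3 — Series combination: Z_total = R + C = 148 - j321.7 Ω = 354.1∠-65.3° Ω.

Z = 148 - j321.7 Ω = 354.1∠-65.3° Ω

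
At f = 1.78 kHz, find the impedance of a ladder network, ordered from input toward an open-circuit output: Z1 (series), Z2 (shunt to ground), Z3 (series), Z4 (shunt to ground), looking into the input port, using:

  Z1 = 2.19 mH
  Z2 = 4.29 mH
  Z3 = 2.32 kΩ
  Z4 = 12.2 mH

Step 1 — Angular frequency: ω = 2π·f = 2π·1780 = 1.118e+04 rad/s.
Step 2 — Component impedances:
  Z1: Z = jωL = j·1.118e+04·0.00219 = 0 + j24.49 Ω
  Z2: Z = jωL = j·1.118e+04·0.00429 = 0 + j47.98 Ω
  Z3: Z = R = 2320 Ω
  Z4: Z = jωL = j·1.118e+04·0.0122 = 0 + j136.4 Ω
Step 3 — Ladder network (open output): work backward from the far end, alternating series and parallel combinations. Z_in = 0.986 + j72.39 Ω = 72.4∠89.2° Ω.

Z = 0.986 + j72.39 Ω = 72.4∠89.2° Ω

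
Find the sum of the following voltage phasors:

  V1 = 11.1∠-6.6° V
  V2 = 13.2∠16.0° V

Step 1 — Convert each phasor to rectangular form:
  V1 = 11.1·(cos(-6.6°) + j·sin(-6.6°)) = 11.03 - j1.276 V
  V2 = 13.2·(cos(16.0°) + j·sin(16.0°)) = 12.69 + j3.638 V
Step 2 — Sum components: V_total = 23.72 + j2.363 V.
Step 3 — Convert to polar: |V_total| = 23.83 V, ∠V_total = 5.7°.

V_total = 23.83∠5.7° V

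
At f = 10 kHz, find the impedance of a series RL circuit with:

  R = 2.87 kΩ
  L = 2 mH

Step 1 — Angular frequency: ω = 2π·f = 2π·1e+04 = 6.283e+04 rad/s.
Step 2 — Component impedances:
  R: Z = R = 2870 Ω
  L: Z = jωL = j·6.283e+04·0.002 = 0 + j125.7 Ω
Step 3 — Series combination: Z_total = R + L = 2870 + j125.7 Ω = 2873∠2.5° Ω.

Z = 2870 + j125.7 Ω = 2873∠2.5° Ω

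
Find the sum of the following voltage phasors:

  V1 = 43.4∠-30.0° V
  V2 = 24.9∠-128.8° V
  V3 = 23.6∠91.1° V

Step 1 — Convert each phasor to rectangular form:
  V1 = 43.4·(cos(-30.0°) + j·sin(-30.0°)) = 37.59 - j21.7 V
  V2 = 24.9·(cos(-128.8°) + j·sin(-128.8°)) = -15.6 - j19.41 V
  V3 = 23.6·(cos(91.1°) + j·sin(91.1°)) = -0.4531 + j23.6 V
Step 2 — Sum components: V_total = 21.53 - j17.51 V.
Step 3 — Convert to polar: |V_total| = 27.75 V, ∠V_total = -39.1°.

V_total = 27.75∠-39.1° V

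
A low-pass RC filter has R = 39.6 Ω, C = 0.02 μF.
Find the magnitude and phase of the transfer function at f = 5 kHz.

Step 1 — Angular frequency: ω = 2π·5000 = 3.142e+04 rad/s.
Step 2 — Transfer function: H(jω) = 1/(1 + jωRC).
Step 3 — Denominator: 1 + jωRC = 1 + j·3.142e+04·39.6·2e-08 = 1 + j0.02488.
Step 4 — H = 0.9994 - j0.02487.
Step 5 — Magnitude: |H| = 0.9997 (-0.0 dB); phase: φ = -1.4°.

|H| = 0.9997 (-0.0 dB), φ = -1.4°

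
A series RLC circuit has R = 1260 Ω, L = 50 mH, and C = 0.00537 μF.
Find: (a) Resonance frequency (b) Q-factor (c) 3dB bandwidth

Step 1 — Resonance condition Im(Z)=0 gives ω₀ = 1/√(LC).
Step 2 — ω₀ = 1/√(0.05·5.37e-09) = 6.103e+04 rad/s.
Step 3 — f₀ = ω₀/(2π) = 9713 Hz.
Step 4 — Series Q: Q = ω₀L/R = 6.103e+04·0.05/1260 = 2.422.
Step 5 — 3dB bandwidth: Δω = ω₀/Q = 2.52e+04 rad/s; BW = Δω/(2π) = 4011 Hz.

(a) f₀ = 9713 Hz  (b) Q = 2.422  (c) BW = 4011 Hz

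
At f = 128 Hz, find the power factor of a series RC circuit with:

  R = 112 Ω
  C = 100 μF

Step 1 — Angular frequency: ω = 2π·f = 2π·128 = 804.2 rad/s.
Step 2 — Component impedances:
  R: Z = R = 112 Ω
  C: Z = 1/(jωC) = -j/(ω·C) = 0 - j12.43 Ω
Step 3 — Series combination: Z_total = R + C = 112 - j12.43 Ω = 112.7∠-6.3° Ω.
Step 4 — Power factor: PF = cos(φ) = Re(Z)/|Z| = 112/112.69 = 0.9939.
Step 5 — Type: Im(Z) = -12.43 ⇒ leading (phase φ = -6.3°).

PF = 0.9939 (leading, φ = -6.3°)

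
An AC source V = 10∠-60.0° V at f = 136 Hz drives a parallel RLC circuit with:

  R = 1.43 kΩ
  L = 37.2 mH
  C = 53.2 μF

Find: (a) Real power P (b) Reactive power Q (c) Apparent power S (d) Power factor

Step 1 — Angular frequency: ω = 2π·f = 2π·136 = 854.5 rad/s.
Step 2 — Component impedances:
  R: Z = R = 1430 Ω
  L: Z = jωL = j·854.5·0.0372 = 0 + j31.79 Ω
  C: Z = 1/(jωC) = -j/(ω·C) = 0 - j22 Ω
Step 3 — Parallel combination: 1/Z_total = 1/R + 1/L + 1/C; Z_total = 3.558 - j71.24 Ω = 71.33∠-87.1° Ω.
Step 4 — Source phasor: V = 10∠-60.0° V = 5 - j8.66 V.
Step 5 — Current: I = V / Z = 0.1248 + j0.06395 A = 0.1402∠27.1° A.
Step 6 — Complex power: S = V·I* = 0.06993 - j1.4 VA.
Step 7 — Real power: P = Re(S) = 0.06993 W.
Step 8 — Reactive power: Q = Im(S) = -1.4 VAR.
Step 9 — Apparent power: |S| = 1.402 VA.
Step 10 — Power factor: PF = P/|S| = 0.04988 (leading).

(a) P = 0.06993 W  (b) Q = -1.4 VAR  (c) S = 1.402 VA  (d) PF = 0.04988 (leading)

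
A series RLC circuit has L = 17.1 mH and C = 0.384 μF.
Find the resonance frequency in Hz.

Step 1 — Resonance condition Im(Z)=0 gives ω₀ = 1/√(LC).
Step 2 — ω₀ = 1/√(0.0171·3.84e-07) = 1.234e+04 rad/s.
Step 3 — f₀ = ω₀/(2π) = 1964 Hz.

f₀ = 1964 Hz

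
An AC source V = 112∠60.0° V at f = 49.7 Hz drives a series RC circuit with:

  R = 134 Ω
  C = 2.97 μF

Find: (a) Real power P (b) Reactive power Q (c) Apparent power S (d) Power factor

Step 1 — Angular frequency: ω = 2π·f = 2π·49.7 = 312.3 rad/s.
Step 2 — Component impedances:
  R: Z = R = 134 Ω
  C: Z = 1/(jωC) = -j/(ω·C) = 0 - j1078 Ω
Step 3 — Series combination: Z_total = R + C = 134 - j1078 Ω = 1087∠-82.9° Ω.
Step 4 — Source phasor: V = 112∠60.0° V = 56 + j96.99 V.
Step 5 — Current: I = V / Z = -0.08223 + j0.06216 A = 0.1031∠142.9° A.
Step 6 — Complex power: S = V·I* = 1.424 - j11.46 VA.
Step 7 — Real power: P = Re(S) = 1.424 W.
Step 8 — Reactive power: Q = Im(S) = -11.46 VAR.
Step 9 — Apparent power: |S| = 11.55 VA.
Step 10 — Power factor: PF = P/|S| = 0.1233 (leading).

(a) P = 1.424 W  (b) Q = -11.46 VAR  (c) S = 11.55 VA  (d) PF = 0.1233 (leading)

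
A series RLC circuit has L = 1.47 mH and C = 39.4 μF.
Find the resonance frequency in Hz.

Step 1 — Resonance condition Im(Z)=0 gives ω₀ = 1/√(LC).
Step 2 — ω₀ = 1/√(0.00147·3.94e-05) = 4155 rad/s.
Step 3 — f₀ = ω₀/(2π) = 661.3 Hz.

f₀ = 661.3 Hz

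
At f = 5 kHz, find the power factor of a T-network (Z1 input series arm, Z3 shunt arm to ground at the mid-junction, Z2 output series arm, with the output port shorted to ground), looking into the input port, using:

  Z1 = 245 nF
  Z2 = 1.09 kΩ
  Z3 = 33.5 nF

Step 1 — Angular frequency: ω = 2π·f = 2π·5000 = 3.142e+04 rad/s.
Step 2 — Component impedances:
  Z1: Z = 1/(jωC) = -j/(ω·C) = 0 - j129.9 Ω
  Z2: Z = R = 1090 Ω
  Z3: Z = 1/(jωC) = -j/(ω·C) = 0 - j950.2 Ω
Step 3 — With the output port shorted to ground, the output series arm Z2 runs from the junction to ground; the shunt arm Z3 also runs from the junction to ground. They appear in parallel: Z3 || Z2 = 470.6 - j539.9 Ω.
Step 4 — Series with input arm Z1: Z_in = Z1 + (Z3 || Z2) = 470.6 - j669.8 Ω = 818.6∠-54.9° Ω.
Step 5 — Power factor: PF = cos(φ) = Re(Z)/|Z| = 470.6/818.6 = 0.5749.
Step 6 — Type: Im(Z) = -669.8 ⇒ leading (phase φ = -54.9°).

PF = 0.5749 (leading, φ = -54.9°)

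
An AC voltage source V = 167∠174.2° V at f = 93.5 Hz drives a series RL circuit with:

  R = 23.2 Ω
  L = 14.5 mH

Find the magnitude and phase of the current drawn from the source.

Step 1 — Angular frequency: ω = 2π·f = 2π·93.5 = 587.5 rad/s.
Step 2 — Component impedances:
  R: Z = R = 23.2 Ω
  L: Z = jωL = j·587.5·0.0145 = 0 + j8.518 Ω
Step 3 — Series combination: Z_total = R + L = 23.2 + j8.518 Ω = 24.71∠20.2° Ω.
Step 4 — Source phasor: V = 167∠174.2° V = -166.1 + j16.88 V.
Step 5 — Ohm's law: I = V / Z_total = (-166.1 + j16.88) / (23.2 + j8.518) = -6.075 + j2.958 A.
Step 6 — Convert to polar: |I| = 6.757 A, ∠I = 154.0°.

I = 6.757∠154.0° A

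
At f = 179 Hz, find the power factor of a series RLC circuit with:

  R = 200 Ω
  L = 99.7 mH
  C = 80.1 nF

Step 1 — Angular frequency: ω = 2π·f = 2π·179 = 1125 rad/s.
Step 2 — Component impedances:
  R: Z = R = 200 Ω
  L: Z = jωL = j·1125·0.0997 = 0 + j112.1 Ω
  C: Z = 1/(jωC) = -j/(ω·C) = 0 - j1.11e+04 Ω
Step 3 — Series combination: Z_total = R + L + C = 200 - j1.099e+04 Ω = 1.099e+04∠-89.0° Ω.
Step 4 — Power factor: PF = cos(φ) = Re(Z)/|Z| = 200/1.099e+04 = 0.0182.
Step 5 — Type: Im(Z) = -1.099e+04 ⇒ leading (phase φ = -89.0°).

PF = 0.0182 (leading, φ = -89.0°)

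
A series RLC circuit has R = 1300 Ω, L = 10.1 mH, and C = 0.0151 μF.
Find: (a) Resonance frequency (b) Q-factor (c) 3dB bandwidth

Step 1 — Resonance: ω₀ = 1/√(LC) = 1/√(0.0101·1.51e-08) = 8.097e+04 rad/s.
Step 2 — f₀ = ω₀/(2π) = 1.289e+04 Hz.
Step 3 — Series Q: Q = ω₀L/R = 8.097e+04·0.0101/1300 = 0.6291.
Step 4 — Bandwidth: Δω = ω₀/Q = 1.287e+05 rad/s; BW = Δω/(2π) = 2.049e+04 Hz.

(a) f₀ = 1.289e+04 Hz  (b) Q = 0.6291  (c) BW = 2.049e+04 Hz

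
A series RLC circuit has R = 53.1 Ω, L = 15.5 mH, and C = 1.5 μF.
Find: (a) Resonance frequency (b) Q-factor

Step 1 — Resonance condition Im(Z)=0 gives ω₀ = 1/√(LC).
Step 2 — ω₀ = 1/√(0.0155·1.5e-06) = 6558 rad/s.
Step 3 — f₀ = ω₀/(2π) = 1044 Hz.
Step 4 — Series Q: Q = ω₀L/R = 6558·0.0155/53.1 = 1.914.

(a) f₀ = 1044 Hz  (b) Q = 1.914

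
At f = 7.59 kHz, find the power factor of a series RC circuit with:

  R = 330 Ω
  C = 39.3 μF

Step 1 — Angular frequency: ω = 2π·f = 2π·7590 = 4.769e+04 rad/s.
Step 2 — Component impedances:
  R: Z = R = 330 Ω
  C: Z = 1/(jωC) = -j/(ω·C) = 0 - j0.5336 Ω
Step 3 — Series combination: Z_total = R + C = 330 - j0.5336 Ω = 330∠-0.1° Ω.
Step 4 — Power factor: PF = cos(φ) = Re(Z)/|Z| = 330/330 = 1.
Step 5 — Type: Im(Z) = -0.5336 ⇒ leading (phase φ = -0.1°).

PF = 1 (leading, φ = -0.1°)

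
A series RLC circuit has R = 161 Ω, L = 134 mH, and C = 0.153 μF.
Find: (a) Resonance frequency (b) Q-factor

Step 1 — Resonance condition Im(Z)=0 gives ω₀ = 1/√(LC).
Step 2 — ω₀ = 1/√(0.134·1.53e-07) = 6984 rad/s.
Step 3 — f₀ = ω₀/(2π) = 1112 Hz.
Step 4 — Series Q: Q = ω₀L/R = 6984·0.134/161 = 5.813.

(a) f₀ = 1112 Hz  (b) Q = 5.813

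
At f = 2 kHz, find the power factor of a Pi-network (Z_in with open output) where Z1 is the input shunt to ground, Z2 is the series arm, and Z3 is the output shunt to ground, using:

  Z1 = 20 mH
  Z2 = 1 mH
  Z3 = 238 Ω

Step 1 — Angular frequency: ω = 2π·f = 2π·2000 = 1.257e+04 rad/s.
Step 2 — Component impedances:
  Z1: Z = jωL = j·1.257e+04·0.02 = 0 + j251.3 Ω
  Z2: Z = jωL = j·1.257e+04·0.001 = 0 + j12.57 Ω
  Z3: Z = R = 238 Ω
Step 3 — With open output, the series arm Z2 and the output shunt Z3 appear in series to ground: Z2 + Z3 = 238 + j12.57 Ω.
Step 4 — Parallel with input shunt Z1: Z_in = Z1 || (Z2 + Z3) = 119 + j119.3 Ω = 168.6∠45.1° Ω.
Step 5 — Power factor: PF = cos(φ) = Re(Z)/|Z| = 119.044/168.557 = 0.7063.
Step 6 — Type: Im(Z) = 119.3 ⇒ lagging (phase φ = 45.1°).

PF = 0.7063 (lagging, φ = 45.1°)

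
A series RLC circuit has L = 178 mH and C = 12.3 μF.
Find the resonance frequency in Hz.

Step 1 — Resonance condition Im(Z)=0 gives ω₀ = 1/√(LC).
Step 2 — ω₀ = 1/√(0.178·1.23e-05) = 675.8 rad/s.
Step 3 — f₀ = ω₀/(2π) = 107.6 Hz.

f₀ = 107.6 Hz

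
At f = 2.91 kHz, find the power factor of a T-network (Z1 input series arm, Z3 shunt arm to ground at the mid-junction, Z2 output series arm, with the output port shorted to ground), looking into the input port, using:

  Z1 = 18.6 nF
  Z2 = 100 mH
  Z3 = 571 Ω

Step 1 — Angular frequency: ω = 2π·f = 2π·2910 = 1.828e+04 rad/s.
Step 2 — Component impedances:
  Z1: Z = 1/(jωC) = -j/(ω·C) = 0 - j2940 Ω
  Z2: Z = jωL = j·1.828e+04·0.1 = 0 + j1828 Ω
  Z3: Z = R = 571 Ω
Step 3 — With the output port shorted to ground, the output series arm Z2 runs from the junction to ground; the shunt arm Z3 also runs from the junction to ground. They appear in parallel: Z3 || Z2 = 520.3 + j162.5 Ω.
Step 4 — Series with input arm Z1: Z_in = Z1 + (Z3 || Z2) = 520.3 - j2778 Ω = 2826∠-79.4° Ω.
Step 5 — Power factor: PF = cos(φ) = Re(Z)/|Z| = 520.3/2826 = 0.1841.
Step 6 — Type: Im(Z) = -2778 ⇒ leading (phase φ = -79.4°).

PF = 0.1841 (leading, φ = -79.4°)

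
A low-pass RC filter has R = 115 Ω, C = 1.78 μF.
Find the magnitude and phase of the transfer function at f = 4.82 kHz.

Step 1 — Angular frequency: ω = 2π·4820 = 3.028e+04 rad/s.
Step 2 — Transfer function: H(jω) = 1/(1 + jωRC).
Step 3 — Denominator: 1 + jωRC = 1 + j·3.028e+04·115·1.78e-06 = 1 + j6.199.
Step 4 — H = 0.02536 - j0.1572.
Step 5 — Magnitude: |H| = 0.1592 (-16.0 dB); phase: φ = -80.8°.

|H| = 0.1592 (-16.0 dB), φ = -80.8°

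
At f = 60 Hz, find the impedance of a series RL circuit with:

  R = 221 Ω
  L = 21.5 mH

Step 1 — Angular frequency: ω = 2π·f = 2π·60 = 377 rad/s.
Step 2 — Component impedances:
  R: Z = R = 221 Ω
  L: Z = jωL = j·377·0.0215 = 0 + j8.105 Ω
Step 3 — Series combination: Z_total = R + L = 221 + j8.105 Ω = 221.1∠2.1° Ω.

Z = 221 + j8.105 Ω = 221.1∠2.1° Ω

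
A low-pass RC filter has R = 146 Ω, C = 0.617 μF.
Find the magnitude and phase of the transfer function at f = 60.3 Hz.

Step 1 — Angular frequency: ω = 2π·60.3 = 378.9 rad/s.
Step 2 — Transfer function: H(jω) = 1/(1 + jωRC).
Step 3 — Denominator: 1 + jωRC = 1 + j·378.9·146·6.17e-07 = 1 + j0.03413.
Step 4 — H = 0.9988 - j0.03409.
Step 5 — Magnitude: |H| = 0.9994 (-0.0 dB); phase: φ = -2.0°.

|H| = 0.9994 (-0.0 dB), φ = -2.0°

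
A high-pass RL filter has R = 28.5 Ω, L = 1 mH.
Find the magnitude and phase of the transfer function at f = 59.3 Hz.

Step 1 — Angular frequency: ω = 2π·59.3 = 372.6 rad/s.
Step 2 — Transfer function: H(jω) = jωL/(R + jωL).
Step 3 — Numerator jωL = j·0.3726; denominator R + jωL = 28.5 + j0.3726.
Step 4 — H = 0.0001709 + j0.01307.
Step 5 — Magnitude: |H| = 0.01307 (-37.7 dB); phase: φ = 89.3°.

|H| = 0.01307 (-37.7 dB), φ = 89.3°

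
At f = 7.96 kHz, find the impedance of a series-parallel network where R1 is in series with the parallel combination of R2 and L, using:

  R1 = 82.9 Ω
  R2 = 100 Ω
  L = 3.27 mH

Step 1 — Angular frequency: ω = 2π·f = 2π·7960 = 5.001e+04 rad/s.
Step 2 — Component impedances:
  R1: Z = R = 82.9 Ω
  R2: Z = R = 100 Ω
  L: Z = jωL = j·5.001e+04·0.00327 = 0 + j163.5 Ω
Step 3 — Parallel branch: R2 || L = 1/(1/R2 + 1/L) = 72.79 + j44.51 Ω.
Step 4 — Series with R1: Z_total = R1 + (R2 || L) = 155.7 + j44.51 Ω = 161.9∠16.0° Ω.

Z = 155.7 + j44.51 Ω = 161.9∠16.0° Ω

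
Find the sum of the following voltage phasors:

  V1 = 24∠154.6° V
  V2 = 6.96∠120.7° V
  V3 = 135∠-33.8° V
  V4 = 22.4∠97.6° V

Step 1 — Convert each phasor to rectangular form:
  V1 = 24·(cos(154.6°) + j·sin(154.6°)) = -21.68 + j10.29 V
  V2 = 6.96·(cos(120.7°) + j·sin(120.7°)) = -3.553 + j5.985 V
  V3 = 135·(cos(-33.8°) + j·sin(-33.8°)) = 112.2 - j75.1 V
  V4 = 22.4·(cos(97.6°) + j·sin(97.6°)) = -2.963 + j22.2 V
Step 2 — Sum components: V_total = 83.99 - j36.62 V.
Step 3 — Convert to polar: |V_total| = 91.62 V, ∠V_total = -23.6°.

V_total = 91.62∠-23.6° V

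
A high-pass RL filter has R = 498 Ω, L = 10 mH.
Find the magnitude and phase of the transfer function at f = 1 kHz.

Step 1 — Angular frequency: ω = 2π·1000 = 6283 rad/s.
Step 2 — Transfer function: H(jω) = jωL/(R + jωL).
Step 3 — Numerator jωL = j·62.83; denominator R + jωL = 498 + j62.83.
Step 4 — H = 0.01567 + j0.1242.
Step 5 — Magnitude: |H| = 0.1252 (-18.0 dB); phase: φ = 82.8°.

|H| = 0.1252 (-18.0 dB), φ = 82.8°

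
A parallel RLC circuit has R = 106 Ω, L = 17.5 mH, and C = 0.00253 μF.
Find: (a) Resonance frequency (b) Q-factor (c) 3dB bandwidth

Step 1 — Resonance: ω₀ = 1/√(LC) = 1/√(0.0175·2.53e-09) = 1.503e+05 rad/s.
Step 2 — f₀ = ω₀/(2π) = 2.392e+04 Hz.
Step 3 — Parallel Q: Q = R/(ω₀L) = 106/(1.503e+05·0.0175) = 0.0403.
Step 4 — Bandwidth: Δω = ω₀/Q = 3.729e+06 rad/s; BW = Δω/(2π) = 5.935e+05 Hz.

(a) f₀ = 2.392e+04 Hz  (b) Q = 0.0403  (c) BW = 5.935e+05 Hz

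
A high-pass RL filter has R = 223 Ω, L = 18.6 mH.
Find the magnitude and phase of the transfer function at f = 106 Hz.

Step 1 — Angular frequency: ω = 2π·106 = 666 rad/s.
Step 2 — Transfer function: H(jω) = jωL/(R + jωL).
Step 3 — Numerator jωL = j·12.39; denominator R + jωL = 223 + j12.39.
Step 4 — H = 0.003076 + j0.05538.
Step 5 — Magnitude: |H| = 0.05547 (-25.1 dB); phase: φ = 86.8°.

|H| = 0.05547 (-25.1 dB), φ = 86.8°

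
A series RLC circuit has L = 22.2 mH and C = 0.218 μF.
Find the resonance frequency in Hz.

Step 1 — Resonance condition Im(Z)=0 gives ω₀ = 1/√(LC).
Step 2 — ω₀ = 1/√(0.0222·2.18e-07) = 1.437e+04 rad/s.
Step 3 — f₀ = ω₀/(2π) = 2288 Hz.

f₀ = 2288 Hz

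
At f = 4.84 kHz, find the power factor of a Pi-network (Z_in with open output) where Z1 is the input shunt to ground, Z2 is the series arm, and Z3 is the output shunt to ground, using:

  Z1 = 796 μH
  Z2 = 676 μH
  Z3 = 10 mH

Step 1 — Angular frequency: ω = 2π·f = 2π·4840 = 3.041e+04 rad/s.
Step 2 — Component impedances:
  Z1: Z = jωL = j·3.041e+04·0.000796 = 0 + j24.21 Ω
  Z2: Z = jωL = j·3.041e+04·0.000676 = 0 + j20.56 Ω
  Z3: Z = jωL = j·3.041e+04·0.01 = 0 + j304.1 Ω
Step 3 — With open output, the series arm Z2 and the output shunt Z3 appear in series to ground: Z2 + Z3 = 0 + j324.7 Ω.
Step 4 — Parallel with input shunt Z1: Z_in = Z1 || (Z2 + Z3) = 0 + j22.53 Ω = 22.53∠90.0° Ω.
Step 5 — Power factor: PF = cos(φ) = Re(Z)/|Z| = -0/22.53 = -0.
Step 6 — Type: Im(Z) = 22.53 ⇒ lagging (phase φ = 90.0°).

PF = -0 (lagging, φ = 90.0°)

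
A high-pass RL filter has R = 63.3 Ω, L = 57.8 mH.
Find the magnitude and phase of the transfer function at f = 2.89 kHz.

Step 1 — Angular frequency: ω = 2π·2890 = 1.816e+04 rad/s.
Step 2 — Transfer function: H(jω) = jωL/(R + jωL).
Step 3 — Numerator jωL = j·1050; denominator R + jωL = 63.3 + j1050.
Step 4 — H = 0.9964 + j0.06009.
Step 5 — Magnitude: |H| = 0.9982 (-0.0 dB); phase: φ = 3.5°.

|H| = 0.9982 (-0.0 dB), φ = 3.5°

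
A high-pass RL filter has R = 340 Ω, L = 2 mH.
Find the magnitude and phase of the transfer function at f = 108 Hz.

Step 1 — Angular frequency: ω = 2π·108 = 678.6 rad/s.
Step 2 — Transfer function: H(jω) = jωL/(R + jωL).
Step 3 — Numerator jωL = j·1.357; denominator R + jωL = 340 + j1.357.
Step 4 — H = 1.593e-05 + j0.003992.
Step 5 — Magnitude: |H| = 0.003992 (-48.0 dB); phase: φ = 89.8°.

|H| = 0.003992 (-48.0 dB), φ = 89.8°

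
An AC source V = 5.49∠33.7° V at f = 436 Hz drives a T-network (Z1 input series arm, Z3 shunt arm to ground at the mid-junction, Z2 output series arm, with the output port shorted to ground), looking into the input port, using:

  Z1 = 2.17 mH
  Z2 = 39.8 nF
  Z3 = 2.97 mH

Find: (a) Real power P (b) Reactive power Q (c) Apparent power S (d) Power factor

Step 1 — Angular frequency: ω = 2π·f = 2π·436 = 2739 rad/s.
Step 2 — Component impedances:
  Z1: Z = jωL = j·2739·0.00217 = 0 + j5.945 Ω
  Z2: Z = 1/(jωC) = -j/(ω·C) = 0 - j9172 Ω
  Z3: Z = jωL = j·2739·0.00297 = 0 + j8.136 Ω
Step 3 — With the output port shorted to ground, the output series arm Z2 runs from the junction to ground; the shunt arm Z3 also runs from the junction to ground. They appear in parallel: Z3 || Z2 = 0 + j8.143 Ω.
Step 4 — Series with input arm Z1: Z_in = Z1 + (Z3 || Z2) = 0 + j14.09 Ω = 14.09∠90.0° Ω.
Step 5 — Source phasor: V = 5.49∠33.7° V = 4.567 + j3.046 V.
Step 6 — Current: I = V / Z = 0.2162 - j0.3242 A = 0.3897∠-56.3° A.
Step 7 — Complex power: S = V·I* = 0 + j2.139 VA.
Step 8 — Real power: P = Re(S) = 0 W.
Step 9 — Reactive power: Q = Im(S) = 2.139 VAR.
Step 10 — Apparent power: |S| = 2.139 VA.
Step 11 — Power factor: PF = P/|S| = 0 (lagging).

(a) P = 0 W  (b) Q = 2.139 VAR  (c) S = 2.139 VA  (d) PF = 0 (lagging)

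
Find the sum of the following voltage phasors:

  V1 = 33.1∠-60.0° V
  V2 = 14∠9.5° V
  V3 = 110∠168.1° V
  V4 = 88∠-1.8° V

Step 1 — Convert each phasor to rectangular form:
  V1 = 33.1·(cos(-60.0°) + j·sin(-60.0°)) = 16.55 - j28.67 V
  V2 = 14·(cos(9.5°) + j·sin(9.5°)) = 13.81 + j2.311 V
  V3 = 110·(cos(168.1°) + j·sin(168.1°)) = -107.6 + j22.68 V
  V4 = 88·(cos(-1.8°) + j·sin(-1.8°)) = 87.96 - j2.764 V
Step 2 — Sum components: V_total = 10.68 - j6.436 V.
Step 3 — Convert to polar: |V_total| = 12.47 V, ∠V_total = -31.1°.

V_total = 12.47∠-31.1° V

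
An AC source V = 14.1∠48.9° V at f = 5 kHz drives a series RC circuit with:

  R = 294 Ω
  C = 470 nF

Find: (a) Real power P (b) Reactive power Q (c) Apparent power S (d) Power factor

Step 1 — Angular frequency: ω = 2π·f = 2π·5000 = 3.142e+04 rad/s.
Step 2 — Component impedances:
  R: Z = R = 294 Ω
  C: Z = 1/(jωC) = -j/(ω·C) = 0 - j67.73 Ω
Step 3 — Series combination: Z_total = R + C = 294 - j67.73 Ω = 301.7∠-13.0° Ω.
Step 4 — Source phasor: V = 14.1∠48.9° V = 9.269 + j10.63 V.
Step 5 — Current: I = V / Z = 0.02203 + j0.04122 A = 0.04674∠61.9° A.
Step 6 — Complex power: S = V·I* = 0.6421 - j0.1479 VA.
Step 7 — Real power: P = Re(S) = 0.6421 W.
Step 8 — Reactive power: Q = Im(S) = -0.1479 VAR.
Step 9 — Apparent power: |S| = 0.659 VA.
Step 10 — Power factor: PF = P/|S| = 0.9745 (leading).

(a) P = 0.6421 W  (b) Q = -0.1479 VAR  (c) S = 0.659 VA  (d) PF = 0.9745 (leading)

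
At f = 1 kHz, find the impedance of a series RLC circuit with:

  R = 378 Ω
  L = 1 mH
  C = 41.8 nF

Step 1 — Angular frequency: ω = 2π·f = 2π·1000 = 6283 rad/s.
Step 2 — Component impedances:
  R: Z = R = 378 Ω
  L: Z = jωL = j·6283·0.001 = 0 + j6.283 Ω
  C: Z = 1/(jωC) = -j/(ω·C) = 0 - j3808 Ω
Step 3 — Series combination: Z_total = R + L + C = 378 - j3801 Ω = 3820∠-84.3° Ω.

Z = 378 - j3801 Ω = 3820∠-84.3° Ω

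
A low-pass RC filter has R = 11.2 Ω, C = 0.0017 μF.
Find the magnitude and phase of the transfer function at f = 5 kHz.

Step 1 — Angular frequency: ω = 2π·5000 = 3.142e+04 rad/s.
Step 2 — Transfer function: H(jω) = 1/(1 + jωRC).
Step 3 — Denominator: 1 + jωRC = 1 + j·3.142e+04·11.2·1.7e-09 = 1 + j0.0005982.
Step 4 — H = 1 - j0.0005982.
Step 5 — Magnitude: |H| = 1 (-0.0 dB); phase: φ = -0.0°.

|H| = 1 (-0.0 dB), φ = -0.0°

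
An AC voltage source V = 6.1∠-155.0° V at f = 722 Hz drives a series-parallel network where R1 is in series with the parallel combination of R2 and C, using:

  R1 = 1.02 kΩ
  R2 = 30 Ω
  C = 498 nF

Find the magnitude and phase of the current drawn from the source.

Step 1 — Angular frequency: ω = 2π·f = 2π·722 = 4536 rad/s.
Step 2 — Component impedances:
  R1: Z = R = 1020 Ω
  R2: Z = R = 30 Ω
  C: Z = 1/(jωC) = -j/(ω·C) = 0 - j442.6 Ω
Step 3 — Parallel branch: R2 || C = 1/(1/R2 + 1/C) = 29.86 - j2.024 Ω.
Step 4 — Series with R1: Z_total = R1 + (R2 || C) = 1050 - j2.024 Ω = 1050∠-0.1° Ω.
Step 5 — Source phasor: V = 6.1∠-155.0° V = -5.528 - j2.578 V.
Step 6 — Ohm's law: I = V / Z_total = (-5.528 - j2.578) / (1050 - j2.024) = -0.005261 - j0.002466 A.
Step 7 — Convert to polar: |I| = 0.00581 A, ∠I = -154.9°.

I = 0.00581∠-154.9° A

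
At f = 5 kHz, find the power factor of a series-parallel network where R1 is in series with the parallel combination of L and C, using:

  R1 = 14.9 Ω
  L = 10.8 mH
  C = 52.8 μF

Step 1 — Angular frequency: ω = 2π·f = 2π·5000 = 3.142e+04 rad/s.
Step 2 — Component impedances:
  R1: Z = R = 14.9 Ω
  L: Z = jωL = j·3.142e+04·0.0108 = 0 + j339.3 Ω
  C: Z = 1/(jωC) = -j/(ω·C) = 0 - j0.6029 Ω
Step 3 — Parallel branch: L || C = 1/(1/L + 1/C) = 0 - j0.6039 Ω.
Step 4 — Series with R1: Z_total = R1 + (L || C) = 14.9 - j0.6039 Ω = 14.91∠-2.3° Ω.
Step 5 — Power factor: PF = cos(φ) = Re(Z)/|Z| = 14.9/14.912 = 0.9992.
Step 6 — Type: Im(Z) = -0.6039 ⇒ leading (phase φ = -2.3°).

PF = 0.9992 (leading, φ = -2.3°)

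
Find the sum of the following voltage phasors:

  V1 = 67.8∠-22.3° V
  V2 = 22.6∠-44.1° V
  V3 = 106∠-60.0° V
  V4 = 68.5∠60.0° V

Step 1 — Convert each phasor to rectangular form:
  V1 = 67.8·(cos(-22.3°) + j·sin(-22.3°)) = 62.73 - j25.73 V
  V2 = 22.6·(cos(-44.1°) + j·sin(-44.1°)) = 16.23 - j15.73 V
  V3 = 106·(cos(-60.0°) + j·sin(-60.0°)) = 53 - j91.8 V
  V4 = 68.5·(cos(60.0°) + j·sin(60.0°)) = 34.25 + j59.32 V
Step 2 — Sum components: V_total = 166.2 - j73.93 V.
Step 3 — Convert to polar: |V_total| = 181.9 V, ∠V_total = -24.0°.

V_total = 181.9∠-24.0° V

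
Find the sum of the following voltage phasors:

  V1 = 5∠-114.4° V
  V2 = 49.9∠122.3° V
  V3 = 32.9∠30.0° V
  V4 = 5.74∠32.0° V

Step 1 — Convert each phasor to rectangular form:
  V1 = 5·(cos(-114.4°) + j·sin(-114.4°)) = -2.066 - j4.553 V
  V2 = 49.9·(cos(122.3°) + j·sin(122.3°)) = -26.66 + j42.18 V
  V3 = 32.9·(cos(30.0°) + j·sin(30.0°)) = 28.49 + j16.45 V
  V4 = 5.74·(cos(32.0°) + j·sin(32.0°)) = 4.868 + j3.042 V
Step 2 — Sum components: V_total = 4.63 + j57.12 V.
Step 3 — Convert to polar: |V_total| = 57.3 V, ∠V_total = 85.4°.

V_total = 57.3∠85.4° V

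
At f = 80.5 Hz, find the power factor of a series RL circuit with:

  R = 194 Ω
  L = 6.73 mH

Step 1 — Angular frequency: ω = 2π·f = 2π·80.5 = 505.8 rad/s.
Step 2 — Component impedances:
  R: Z = R = 194 Ω
  L: Z = jωL = j·505.8·0.00673 = 0 + j3.404 Ω
Step 3 — Series combination: Z_total = R + L = 194 + j3.404 Ω = 194∠1.0° Ω.
Step 4 — Power factor: PF = cos(φ) = Re(Z)/|Z| = 194/194.03 = 0.9998.
Step 5 — Type: Im(Z) = 3.404 ⇒ lagging (phase φ = 1.0°).

PF = 0.9998 (lagging, φ = 1.0°)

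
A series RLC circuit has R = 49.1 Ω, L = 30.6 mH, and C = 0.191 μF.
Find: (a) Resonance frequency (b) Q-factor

Step 1 — Resonance condition Im(Z)=0 gives ω₀ = 1/√(LC).
Step 2 — ω₀ = 1/√(0.0306·1.91e-07) = 1.308e+04 rad/s.
Step 3 — f₀ = ω₀/(2π) = 2082 Hz.
Step 4 — Series Q: Q = ω₀L/R = 1.308e+04·0.0306/49.1 = 8.152.

(a) f₀ = 2082 Hz  (b) Q = 8.152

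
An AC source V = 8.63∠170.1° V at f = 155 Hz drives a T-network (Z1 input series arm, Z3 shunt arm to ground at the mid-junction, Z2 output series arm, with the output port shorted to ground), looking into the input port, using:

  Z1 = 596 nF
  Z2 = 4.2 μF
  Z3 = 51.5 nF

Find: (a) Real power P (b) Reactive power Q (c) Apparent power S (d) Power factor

Step 1 — Angular frequency: ω = 2π·f = 2π·155 = 973.9 rad/s.
Step 2 — Component impedances:
  Z1: Z = 1/(jωC) = -j/(ω·C) = 0 - j1723 Ω
  Z2: Z = 1/(jωC) = -j/(ω·C) = 0 - j244.5 Ω
  Z3: Z = 1/(jωC) = -j/(ω·C) = 0 - j1.994e+04 Ω
Step 3 — With the output port shorted to ground, the output series arm Z2 runs from the junction to ground; the shunt arm Z3 also runs from the junction to ground. They appear in parallel: Z3 || Z2 = 0 - j241.5 Ω.
Step 4 — Series with input arm Z1: Z_in = Z1 + (Z3 || Z2) = 0 - j1964 Ω = 1964∠-90.0° Ω.
Step 5 — Source phasor: V = 8.63∠170.1° V = -8.501 + j1.484 V.
Step 6 — Current: I = V / Z = -0.0007553 - j0.004328 A = 0.004393∠-99.9° A.
Step 7 — Complex power: S = V·I* = 0 - j0.03791 VA.
Step 8 — Real power: P = Re(S) = 0 W.
Step 9 — Reactive power: Q = Im(S) = -0.03791 VAR.
Step 10 — Apparent power: |S| = 0.03791 VA.
Step 11 — Power factor: PF = P/|S| = 0 (leading).

(a) P = 0 W  (b) Q = -0.03791 VAR  (c) S = 0.03791 VA  (d) PF = 0 (leading)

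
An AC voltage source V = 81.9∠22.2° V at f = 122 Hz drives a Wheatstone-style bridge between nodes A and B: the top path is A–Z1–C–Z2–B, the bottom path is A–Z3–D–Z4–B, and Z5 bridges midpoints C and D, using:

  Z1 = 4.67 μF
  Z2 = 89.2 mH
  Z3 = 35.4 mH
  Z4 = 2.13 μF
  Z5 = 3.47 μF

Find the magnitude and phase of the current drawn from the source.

Step 1 — Angular frequency: ω = 2π·f = 2π·122 = 766.5 rad/s.
Step 2 — Component impedances:
  Z1: Z = 1/(jωC) = -j/(ω·C) = 0 - j279.3 Ω
  Z2: Z = jωL = j·766.5·0.0892 = 0 + j68.38 Ω
  Z3: Z = jωL = j·766.5·0.0354 = 0 + j27.14 Ω
  Z4: Z = 1/(jωC) = -j/(ω·C) = 0 - j612.5 Ω
  Z5: Z = 1/(jωC) = -j/(ω·C) = 0 - j376 Ω
Step 3 — Bridge requires nodal analysis (the Z5 bridge couples midpoints C and D, so the two paths cannot be reduced to a simple series/parallel combination). Setting node B to ground and injecting 1 A at node A, the 3-node admittance system at A, C, D solves to V_A = Z_AB = 0 - j72.7 Ω = 72.7∠-90.0° Ω.
Step 4 — Source phasor: V = 81.9∠22.2° V = 75.83 + j30.95 V.
Step 5 — Ohm's law: I = V / Z_total = (75.83 + j30.95) / (0 - j72.7) = -0.4257 + j1.043 A.
Step 6 — Convert to polar: |I| = 1.127 A, ∠I = 112.2°.

I = 1.127∠112.2° A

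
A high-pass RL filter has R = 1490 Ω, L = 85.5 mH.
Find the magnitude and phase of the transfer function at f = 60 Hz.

Step 1 — Angular frequency: ω = 2π·60 = 377 rad/s.
Step 2 — Transfer function: H(jω) = jωL/(R + jωL).
Step 3 — Numerator jωL = j·32.23; denominator R + jωL = 1490 + j32.23.
Step 4 — H = 0.0004678 + j0.02162.
Step 5 — Magnitude: |H| = 0.02163 (-33.3 dB); phase: φ = 88.8°.

|H| = 0.02163 (-33.3 dB), φ = 88.8°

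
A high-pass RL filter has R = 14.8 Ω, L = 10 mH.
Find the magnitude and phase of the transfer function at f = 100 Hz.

Step 1 — Angular frequency: ω = 2π·100 = 628.3 rad/s.
Step 2 — Transfer function: H(jω) = jωL/(R + jωL).
Step 3 — Numerator jωL = j·6.283; denominator R + jωL = 14.8 + j6.283.
Step 4 — H = 0.1527 + j0.3597.
Step 5 — Magnitude: |H| = 0.3908 (-8.2 dB); phase: φ = 67.0°.

|H| = 0.3908 (-8.2 dB), φ = 67.0°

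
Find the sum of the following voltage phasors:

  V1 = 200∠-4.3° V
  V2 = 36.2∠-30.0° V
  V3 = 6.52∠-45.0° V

Step 1 — Convert each phasor to rectangular form:
  V1 = 200·(cos(-4.3°) + j·sin(-4.3°)) = 199.4 - j15 V
  V2 = 36.2·(cos(-30.0°) + j·sin(-30.0°)) = 31.35 - j18.1 V
  V3 = 6.52·(cos(-45.0°) + j·sin(-45.0°)) = 4.61 - j4.61 V
Step 2 — Sum components: V_total = 235.4 - j37.71 V.
Step 3 — Convert to polar: |V_total| = 238.4 V, ∠V_total = -9.1°.

V_total = 238.4∠-9.1° V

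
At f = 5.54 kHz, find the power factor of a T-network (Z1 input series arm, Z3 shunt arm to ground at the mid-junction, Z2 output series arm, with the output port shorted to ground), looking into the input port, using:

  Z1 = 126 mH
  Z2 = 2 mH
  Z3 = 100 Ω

Step 1 — Angular frequency: ω = 2π·f = 2π·5540 = 3.481e+04 rad/s.
Step 2 — Component impedances:
  Z1: Z = jωL = j·3.481e+04·0.126 = 0 + j4386 Ω
  Z2: Z = jωL = j·3.481e+04·0.002 = 0 + j69.62 Ω
  Z3: Z = R = 100 Ω
Step 3 — With the output port shorted to ground, the output series arm Z2 runs from the junction to ground; the shunt arm Z3 also runs from the junction to ground. They appear in parallel: Z3 || Z2 = 32.64 + j46.89 Ω.
Step 4 — Series with input arm Z1: Z_in = Z1 + (Z3 || Z2) = 32.64 + j4433 Ω = 4433∠89.6° Ω.
Step 5 — Power factor: PF = cos(φ) = Re(Z)/|Z| = 32.645/4432.9 = 0.007364.
Step 6 — Type: Im(Z) = 4433 ⇒ lagging (phase φ = 89.6°).

PF = 0.007364 (lagging, φ = 89.6°)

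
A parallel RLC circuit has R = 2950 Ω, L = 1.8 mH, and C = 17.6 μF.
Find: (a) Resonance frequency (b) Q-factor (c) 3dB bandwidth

Step 1 — Resonance: ω₀ = 1/√(LC) = 1/√(0.0018·1.76e-05) = 5618 rad/s.
Step 2 — f₀ = ω₀/(2π) = 894.2 Hz.
Step 3 — Parallel Q: Q = R/(ω₀L) = 2950/(5618·0.0018) = 291.7.
Step 4 — Bandwidth: Δω = ω₀/Q = 19.26 rad/s; BW = Δω/(2π) = 3.065 Hz.

(a) f₀ = 894.2 Hz  (b) Q = 291.7  (c) BW = 3.065 Hz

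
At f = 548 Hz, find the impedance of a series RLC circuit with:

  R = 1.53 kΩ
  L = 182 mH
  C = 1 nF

Step 1 — Angular frequency: ω = 2π·f = 2π·548 = 3443 rad/s.
Step 2 — Component impedances:
  R: Z = R = 1530 Ω
  L: Z = jωL = j·3443·0.182 = 0 + j626.7 Ω
  C: Z = 1/(jωC) = -j/(ω·C) = 0 - j2.904e+05 Ω
Step 3 — Series combination: Z_total = R + L + C = 1530 - j2.898e+05 Ω = 2.898e+05∠-89.7° Ω.

Z = 1530 - j2.898e+05 Ω = 2.898e+05∠-89.7° Ω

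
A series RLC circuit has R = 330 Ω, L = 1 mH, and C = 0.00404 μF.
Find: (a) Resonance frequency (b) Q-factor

Step 1 — Resonance condition Im(Z)=0 gives ω₀ = 1/√(LC).
Step 2 — ω₀ = 1/√(0.001·4.04e-09) = 4.975e+05 rad/s.
Step 3 — f₀ = ω₀/(2π) = 7.918e+04 Hz.
Step 4 — Series Q: Q = ω₀L/R = 4.975e+05·0.001/330 = 1.508.

(a) f₀ = 7.918e+04 Hz  (b) Q = 1.508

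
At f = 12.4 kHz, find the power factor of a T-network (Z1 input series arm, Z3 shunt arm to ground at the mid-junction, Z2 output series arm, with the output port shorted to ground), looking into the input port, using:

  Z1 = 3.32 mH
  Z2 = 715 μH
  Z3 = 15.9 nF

Step 1 — Angular frequency: ω = 2π·f = 2π·1.24e+04 = 7.791e+04 rad/s.
Step 2 — Component impedances:
  Z1: Z = jωL = j·7.791e+04·0.00332 = 0 + j258.7 Ω
  Z2: Z = jωL = j·7.791e+04·0.000715 = 0 + j55.71 Ω
  Z3: Z = 1/(jωC) = -j/(ω·C) = 0 - j807.2 Ω
Step 3 — With the output port shorted to ground, the output series arm Z2 runs from the junction to ground; the shunt arm Z3 also runs from the junction to ground. They appear in parallel: Z3 || Z2 = 0 + j59.84 Ω.
Step 4 — Series with input arm Z1: Z_in = Z1 + (Z3 || Z2) = 0 + j318.5 Ω = 318.5∠90.0° Ω.
Step 5 — Power factor: PF = cos(φ) = Re(Z)/|Z| = 0/318.5 = 0.
Step 6 — Type: Im(Z) = 318.5 ⇒ lagging (phase φ = 90.0°).

PF = 0 (lagging, φ = 90.0°)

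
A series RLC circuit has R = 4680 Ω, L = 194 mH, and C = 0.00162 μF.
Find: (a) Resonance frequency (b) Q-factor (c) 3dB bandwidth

Step 1 — Resonance condition Im(Z)=0 gives ω₀ = 1/√(LC).
Step 2 — ω₀ = 1/√(0.194·1.62e-09) = 5.641e+04 rad/s.
Step 3 — f₀ = ω₀/(2π) = 8978 Hz.
Step 4 — Series Q: Q = ω₀L/R = 5.641e+04·0.194/4680 = 2.338.
Step 5 — 3dB bandwidth: Δω = ω₀/Q = 2.412e+04 rad/s; BW = Δω/(2π) = 3839 Hz.

(a) f₀ = 8978 Hz  (b) Q = 2.338  (c) BW = 3839 Hz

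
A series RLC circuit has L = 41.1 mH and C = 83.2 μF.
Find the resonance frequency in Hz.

Step 1 — Resonance condition Im(Z)=0 gives ω₀ = 1/√(LC).
Step 2 — ω₀ = 1/√(0.0411·8.32e-05) = 540.8 rad/s.
Step 3 — f₀ = ω₀/(2π) = 86.07 Hz.

f₀ = 86.07 Hz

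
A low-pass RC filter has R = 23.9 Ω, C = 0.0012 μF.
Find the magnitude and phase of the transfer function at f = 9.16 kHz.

Step 1 — Angular frequency: ω = 2π·9160 = 5.755e+04 rad/s.
Step 2 — Transfer function: H(jω) = 1/(1 + jωRC).
Step 3 — Denominator: 1 + jωRC = 1 + j·5.755e+04·23.9·1.2e-09 = 1 + j0.001651.
Step 4 — H = 1 - j0.001651.
Step 5 — Magnitude: |H| = 1 (-0.0 dB); phase: φ = -0.1°.

|H| = 1 (-0.0 dB), φ = -0.1°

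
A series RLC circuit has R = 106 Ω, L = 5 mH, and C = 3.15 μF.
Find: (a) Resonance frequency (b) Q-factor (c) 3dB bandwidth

Step 1 — Resonance condition Im(Z)=0 gives ω₀ = 1/√(LC).
Step 2 — ω₀ = 1/√(0.005·3.15e-06) = 7968 rad/s.
Step 3 — f₀ = ω₀/(2π) = 1268 Hz.
Step 4 — Series Q: Q = ω₀L/R = 7968·0.005/106 = 0.3759.
Step 5 — 3dB bandwidth: Δω = ω₀/Q = 2.12e+04 rad/s; BW = Δω/(2π) = 3374 Hz.

(a) f₀ = 1268 Hz  (b) Q = 0.3759  (c) BW = 3374 Hz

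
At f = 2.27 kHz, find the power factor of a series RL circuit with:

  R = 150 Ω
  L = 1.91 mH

Step 1 — Angular frequency: ω = 2π·f = 2π·2270 = 1.426e+04 rad/s.
Step 2 — Component impedances:
  R: Z = R = 150 Ω
  L: Z = jωL = j·1.426e+04·0.00191 = 0 + j27.24 Ω
Step 3 — Series combination: Z_total = R + L = 150 + j27.24 Ω = 152.5∠10.3° Ω.
Step 4 — Power factor: PF = cos(φ) = Re(Z)/|Z| = 150/152.45 = 0.9839.
Step 5 — Type: Im(Z) = 27.24 ⇒ lagging (phase φ = 10.3°).

PF = 0.9839 (lagging, φ = 10.3°)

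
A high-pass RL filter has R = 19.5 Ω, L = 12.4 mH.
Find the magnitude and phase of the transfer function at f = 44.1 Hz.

Step 1 — Angular frequency: ω = 2π·44.1 = 277.1 rad/s.
Step 2 — Transfer function: H(jω) = jωL/(R + jωL).
Step 3 — Numerator jωL = j·3.436; denominator R + jωL = 19.5 + j3.436.
Step 4 — H = 0.03011 + j0.1709.
Step 5 — Magnitude: |H| = 0.1735 (-15.2 dB); phase: φ = 80.0°.

|H| = 0.1735 (-15.2 dB), φ = 80.0°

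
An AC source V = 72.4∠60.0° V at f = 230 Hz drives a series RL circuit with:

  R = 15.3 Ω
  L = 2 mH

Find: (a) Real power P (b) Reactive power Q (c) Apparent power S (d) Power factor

Step 1 — Angular frequency: ω = 2π·f = 2π·230 = 1445 rad/s.
Step 2 — Component impedances:
  R: Z = R = 15.3 Ω
  L: Z = jωL = j·1445·0.002 = 0 + j2.89 Ω
Step 3 — Series combination: Z_total = R + L = 15.3 + j2.89 Ω = 15.57∠10.7° Ω.
Step 4 — Source phasor: V = 72.4∠60.0° V = 36.2 + j62.7 V.
Step 5 — Current: I = V / Z = 3.032 + j3.525 A = 4.65∠49.3° A.
Step 6 — Complex power: S = V·I* = 330.8 + j62.49 VA.
Step 7 — Real power: P = Re(S) = 330.8 W.
Step 8 — Reactive power: Q = Im(S) = 62.49 VAR.
Step 9 — Apparent power: |S| = 336.6 VA.
Step 10 — Power factor: PF = P/|S| = 0.9826 (lagging).

(a) P = 330.8 W  (b) Q = 62.49 VAR  (c) S = 336.6 VA  (d) PF = 0.9826 (lagging)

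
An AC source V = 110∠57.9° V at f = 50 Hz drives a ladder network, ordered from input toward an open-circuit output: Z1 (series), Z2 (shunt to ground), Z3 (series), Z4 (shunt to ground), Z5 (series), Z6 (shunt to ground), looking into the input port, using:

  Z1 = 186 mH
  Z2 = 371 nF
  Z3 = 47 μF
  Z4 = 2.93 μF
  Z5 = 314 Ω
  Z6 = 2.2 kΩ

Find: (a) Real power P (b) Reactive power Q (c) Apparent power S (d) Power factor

Step 1 — Angular frequency: ω = 2π·f = 2π·50 = 314.2 rad/s.
Step 2 — Component impedances:
  Z1: Z = jωL = j·314.2·0.186 = 0 + j58.43 Ω
  Z2: Z = 1/(jωC) = -j/(ω·C) = 0 - j8580 Ω
  Z3: Z = 1/(jωC) = -j/(ω·C) = 0 - j67.73 Ω
  Z4: Z = 1/(jωC) = -j/(ω·C) = 0 - j1086 Ω
  Z5: Z = R = 314 Ω
  Z6: Z = R = 2200 Ω
Step 3 — Ladder network (open output): work backward from the far end, alternating series and parallel combinations. Z_in = 317.9 - j836.8 Ω = 895.1∠-69.2° Ω.
Step 4 — Source phasor: V = 110∠57.9° V = 58.45 + j93.18 V.
Step 5 — Current: I = V / Z = -0.07412 + j0.09801 A = 0.1229∠127.1° A.
Step 6 — Complex power: S = V·I* = 4.8 - j12.64 VA.
Step 7 — Real power: P = Re(S) = 4.8 W.
Step 8 — Reactive power: Q = Im(S) = -12.64 VAR.
Step 9 — Apparent power: |S| = 13.52 VA.
Step 10 — Power factor: PF = P/|S| = 0.3551 (leading).

(a) P = 4.8 W  (b) Q = -12.64 VAR  (c) S = 13.52 VA  (d) PF = 0.3551 (leading)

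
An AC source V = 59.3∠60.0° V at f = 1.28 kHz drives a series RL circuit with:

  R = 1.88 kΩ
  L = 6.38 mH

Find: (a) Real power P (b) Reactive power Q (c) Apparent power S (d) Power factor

Step 1 — Angular frequency: ω = 2π·f = 2π·1280 = 8042 rad/s.
Step 2 — Component impedances:
  R: Z = R = 1880 Ω
  L: Z = jωL = j·8042·0.00638 = 0 + j51.31 Ω
Step 3 — Series combination: Z_total = R + L = 1880 + j51.31 Ω = 1881∠1.6° Ω.
Step 4 — Source phasor: V = 59.3∠60.0° V = 29.65 + j51.36 V.
Step 5 — Current: I = V / Z = 0.0165 + j0.02687 A = 0.03153∠58.4° A.
Step 6 — Complex power: S = V·I* = 1.869 + j0.05101 VA.
Step 7 — Real power: P = Re(S) = 1.869 W.
Step 8 — Reactive power: Q = Im(S) = 0.05101 VAR.
Step 9 — Apparent power: |S| = 1.87 VA.
Step 10 — Power factor: PF = P/|S| = 0.9996 (lagging).

(a) P = 1.869 W  (b) Q = 0.05101 VAR  (c) S = 1.87 VA  (d) PF = 0.9996 (lagging)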